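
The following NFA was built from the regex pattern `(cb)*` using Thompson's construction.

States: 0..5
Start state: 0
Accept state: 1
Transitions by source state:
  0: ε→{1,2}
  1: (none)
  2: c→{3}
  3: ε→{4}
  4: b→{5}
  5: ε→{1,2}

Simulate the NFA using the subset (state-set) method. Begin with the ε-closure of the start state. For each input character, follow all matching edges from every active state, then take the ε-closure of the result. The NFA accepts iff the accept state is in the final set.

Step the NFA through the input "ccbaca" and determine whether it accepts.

S₀ = ε-closure({0}) = {0,1,2}
'c' @ 1: {3,4}
'c' @ 2: {}  — dead — no transitions
rest 'baca' ignored (set empty)
after full input: {}  (accept=1 not in)

Answer: REJECT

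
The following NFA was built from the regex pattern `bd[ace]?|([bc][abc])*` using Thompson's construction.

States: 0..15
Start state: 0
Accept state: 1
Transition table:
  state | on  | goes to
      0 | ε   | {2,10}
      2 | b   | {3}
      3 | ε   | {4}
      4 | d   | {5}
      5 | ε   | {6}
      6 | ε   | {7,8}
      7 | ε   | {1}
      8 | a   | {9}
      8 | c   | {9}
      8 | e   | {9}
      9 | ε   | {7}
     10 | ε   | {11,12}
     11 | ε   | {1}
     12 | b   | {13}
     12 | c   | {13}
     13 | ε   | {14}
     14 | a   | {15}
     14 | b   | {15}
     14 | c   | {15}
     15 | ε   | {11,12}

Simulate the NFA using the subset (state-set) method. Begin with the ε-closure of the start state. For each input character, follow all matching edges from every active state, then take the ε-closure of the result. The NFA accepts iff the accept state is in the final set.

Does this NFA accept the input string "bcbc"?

Answer: ACCEPT

Trace:
start: ε-closure({0}) = {0,1,2,10,11,12}
'b' @ 1: {3,4,13,14}
'c' @ 2: {1,11,12,15}  ✓accept
'b' @ 3: {13,14}
'c' @ 4: {1,11,12,15}  ✓accept
after full input: {1,11,12,15}  (accept=1 in)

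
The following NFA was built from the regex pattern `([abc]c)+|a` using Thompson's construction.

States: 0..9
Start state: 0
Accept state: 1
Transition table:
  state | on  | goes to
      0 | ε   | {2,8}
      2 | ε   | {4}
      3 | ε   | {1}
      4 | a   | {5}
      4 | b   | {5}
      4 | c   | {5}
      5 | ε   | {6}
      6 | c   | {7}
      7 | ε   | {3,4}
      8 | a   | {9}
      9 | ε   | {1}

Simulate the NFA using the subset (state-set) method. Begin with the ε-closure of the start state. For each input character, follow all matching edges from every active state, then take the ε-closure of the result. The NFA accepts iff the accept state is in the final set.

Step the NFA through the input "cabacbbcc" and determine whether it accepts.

S₀ = ε-closure({0}) = {0,2,4,8}
'c' @ 1: {5,6}
'a' @ 2: {}  — state set empty
rest 'bacbbcc' ignored (set empty)
final: {}; accept 1 not in set

Answer: REJECT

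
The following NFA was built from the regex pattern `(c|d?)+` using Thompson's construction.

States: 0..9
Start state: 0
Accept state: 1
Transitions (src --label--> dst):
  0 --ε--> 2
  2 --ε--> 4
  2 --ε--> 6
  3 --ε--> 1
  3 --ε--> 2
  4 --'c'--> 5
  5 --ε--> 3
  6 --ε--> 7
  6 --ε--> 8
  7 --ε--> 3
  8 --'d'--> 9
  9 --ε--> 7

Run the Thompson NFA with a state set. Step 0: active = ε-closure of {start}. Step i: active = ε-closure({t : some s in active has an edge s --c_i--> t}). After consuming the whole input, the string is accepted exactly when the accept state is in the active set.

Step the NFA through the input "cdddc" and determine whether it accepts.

initial (ε-close {0}): {0,1,2,3,4,6,7,8}
'c' @ 1: {1,2,3,4,5,6,7,8}  [accepting]
'd' @ 2: {1,2,3,4,6,7,8,9}  [accepting]
'd' @ 3: {1,2,3,4,6,7,8,9}  [accepting]
'd' @ 4: {1,2,3,4,6,7,8,9}  [accepting]
'c' @ 5: {1,2,3,4,5,6,7,8}  [accepting]
final: {1,2,3,4,5,6,7,8}; accept 1 in set

Answer: ACCEPT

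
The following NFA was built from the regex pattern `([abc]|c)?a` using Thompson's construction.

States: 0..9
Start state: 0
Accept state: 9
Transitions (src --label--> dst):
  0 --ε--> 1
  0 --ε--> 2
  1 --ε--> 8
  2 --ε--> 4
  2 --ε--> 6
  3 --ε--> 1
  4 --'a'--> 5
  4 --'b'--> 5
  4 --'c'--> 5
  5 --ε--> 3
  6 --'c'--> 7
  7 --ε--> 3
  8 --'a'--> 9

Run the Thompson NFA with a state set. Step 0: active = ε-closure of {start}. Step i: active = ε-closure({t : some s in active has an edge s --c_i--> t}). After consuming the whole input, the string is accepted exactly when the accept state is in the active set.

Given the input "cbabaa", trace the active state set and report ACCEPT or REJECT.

Answer: REJECT

Derivation:
start: ε-closure({0}) = {0,1,2,4,6,8}
'c' @ 1: {1,3,5,7,8}
'b' @ 2: {}  — dead — no transitions
rest 'abaa' ignored (set empty)
after full input: {}  (accept=9 not in)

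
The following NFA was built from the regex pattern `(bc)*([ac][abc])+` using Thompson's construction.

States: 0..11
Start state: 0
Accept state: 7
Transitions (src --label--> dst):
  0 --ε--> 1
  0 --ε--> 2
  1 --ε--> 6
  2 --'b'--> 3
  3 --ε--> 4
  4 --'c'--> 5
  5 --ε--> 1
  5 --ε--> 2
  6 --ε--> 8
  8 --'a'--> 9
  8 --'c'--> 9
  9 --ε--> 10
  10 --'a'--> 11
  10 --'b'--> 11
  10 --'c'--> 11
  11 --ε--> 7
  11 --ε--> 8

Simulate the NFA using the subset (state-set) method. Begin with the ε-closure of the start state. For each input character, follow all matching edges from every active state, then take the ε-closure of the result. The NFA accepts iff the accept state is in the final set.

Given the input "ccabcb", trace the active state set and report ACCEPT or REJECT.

Answer: ACCEPT

Steps:
S₀ = ε-closure({0}) = {0,1,2,6,8}
'c' @ 1: {9,10}
'c' @ 2: {7,8,11}  (accept∈set)
'a' @ 3: {9,10}
'b' @ 4: {7,8,11}  (accept∈set)
'c' @ 5: {9,10}
'b' @ 6: {7,8,11}  (accept∈set)
end set {7,8,11} — state 7 in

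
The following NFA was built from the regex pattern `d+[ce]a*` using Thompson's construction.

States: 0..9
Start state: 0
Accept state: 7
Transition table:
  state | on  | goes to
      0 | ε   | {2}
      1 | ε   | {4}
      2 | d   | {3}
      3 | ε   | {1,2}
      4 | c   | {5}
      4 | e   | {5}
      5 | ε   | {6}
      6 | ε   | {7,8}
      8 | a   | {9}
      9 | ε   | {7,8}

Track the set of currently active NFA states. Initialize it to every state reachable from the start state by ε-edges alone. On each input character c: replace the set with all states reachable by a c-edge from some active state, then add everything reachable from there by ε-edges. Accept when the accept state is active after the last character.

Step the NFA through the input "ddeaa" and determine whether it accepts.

initial (ε-close {0}): {0,2}
'd' @ 1: {1,2,3,4}
'd' @ 2: {1,2,3,4}
'e' @ 3: {5,6,7,8}  (accept∈set)
'a' @ 4: {7,8,9}  (accept∈set)
'a' @ 5: {7,8,9}  (accept∈set)
final: {7,8,9}; accept 7 in set

Answer: ACCEPT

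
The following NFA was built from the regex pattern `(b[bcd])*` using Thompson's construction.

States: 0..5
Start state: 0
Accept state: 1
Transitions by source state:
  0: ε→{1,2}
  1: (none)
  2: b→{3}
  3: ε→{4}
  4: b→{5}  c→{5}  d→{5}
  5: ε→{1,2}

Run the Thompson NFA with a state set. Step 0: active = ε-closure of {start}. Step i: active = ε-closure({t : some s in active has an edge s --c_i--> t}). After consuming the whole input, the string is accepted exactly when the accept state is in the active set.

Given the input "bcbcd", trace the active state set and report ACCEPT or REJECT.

initial (ε-close {0}): {0,1,2}
'b' @ 1: {3,4}
'c' @ 2: {1,2,5}  ✓accept
'b' @ 3: {3,4}
'c' @ 4: {1,2,5}  ✓accept
'd' @ 5: {}  — state set empty
after full input: {}  (accept=1 not in)

Answer: REJECT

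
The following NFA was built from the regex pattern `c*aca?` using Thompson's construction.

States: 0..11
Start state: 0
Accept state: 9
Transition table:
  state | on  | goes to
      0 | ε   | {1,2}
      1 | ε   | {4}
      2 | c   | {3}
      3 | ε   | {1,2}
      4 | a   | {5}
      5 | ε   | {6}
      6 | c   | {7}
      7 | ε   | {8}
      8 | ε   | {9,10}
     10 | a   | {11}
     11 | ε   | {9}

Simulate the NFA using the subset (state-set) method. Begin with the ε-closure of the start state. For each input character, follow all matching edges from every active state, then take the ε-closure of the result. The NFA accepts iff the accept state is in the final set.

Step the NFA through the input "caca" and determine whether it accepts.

initial (ε-close {0}): {0,1,2,4}
'c' @ 1: {1,2,3,4}
'a' @ 2: {5,6}
'c' @ 3: {7,8,9,10}  (accept∈set)
'a' @ 4: {9,11}  (accept∈set)
final: {9,11}; accept 9 in set

Answer: ACCEPT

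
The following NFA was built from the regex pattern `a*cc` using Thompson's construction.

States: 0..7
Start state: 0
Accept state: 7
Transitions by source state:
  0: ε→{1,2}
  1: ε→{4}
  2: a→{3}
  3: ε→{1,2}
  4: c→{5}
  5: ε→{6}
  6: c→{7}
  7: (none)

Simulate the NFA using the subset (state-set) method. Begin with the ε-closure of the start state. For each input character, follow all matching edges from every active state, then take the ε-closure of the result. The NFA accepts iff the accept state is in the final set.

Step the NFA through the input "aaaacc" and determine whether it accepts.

S₀ = ε-closure({0}) = {0,1,2,4}
'a' @ 1: {1,2,3,4}
'a' @ 2: {1,2,3,4}
'a' @ 3: {1,2,3,4}
'a' @ 4: {1,2,3,4}
'c' @ 5: {5,6}
'c' @ 6: {7}  [accepting]
after full input: {7}  (accept=7 in)

Answer: ACCEPT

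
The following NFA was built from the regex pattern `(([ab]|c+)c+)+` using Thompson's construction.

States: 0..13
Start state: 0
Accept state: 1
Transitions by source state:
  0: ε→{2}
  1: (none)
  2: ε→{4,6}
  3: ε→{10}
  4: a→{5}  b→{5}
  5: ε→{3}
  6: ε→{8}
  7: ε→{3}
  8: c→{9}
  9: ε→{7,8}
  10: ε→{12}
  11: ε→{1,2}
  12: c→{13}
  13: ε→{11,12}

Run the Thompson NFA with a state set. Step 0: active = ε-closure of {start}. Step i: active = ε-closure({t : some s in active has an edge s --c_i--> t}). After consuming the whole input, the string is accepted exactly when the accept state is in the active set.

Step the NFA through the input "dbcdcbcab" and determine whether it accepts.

S₀ = ε-closure({0}) = {0,2,4,6,8}
'd' @ 1: {}  — state set empty
rest 'bcdcbcab' ignored (set empty)
end set {} — state 1 not in

Answer: REJECT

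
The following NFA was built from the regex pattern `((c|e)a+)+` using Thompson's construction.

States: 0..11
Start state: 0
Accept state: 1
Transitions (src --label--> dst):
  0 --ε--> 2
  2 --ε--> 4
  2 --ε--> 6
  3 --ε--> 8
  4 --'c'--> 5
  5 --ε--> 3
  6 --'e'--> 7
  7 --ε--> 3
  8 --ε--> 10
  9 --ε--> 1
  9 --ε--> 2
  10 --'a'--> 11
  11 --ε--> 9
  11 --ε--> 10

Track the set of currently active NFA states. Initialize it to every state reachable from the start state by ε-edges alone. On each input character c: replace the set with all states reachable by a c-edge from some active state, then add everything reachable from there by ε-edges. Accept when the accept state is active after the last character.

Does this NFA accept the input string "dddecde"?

Answer: REJECT

Steps:
S₀ = ε-closure({0}) = {0,2,4,6}
'd' @ 1: {}  — state set empty
rest 'ddecde' ignored (set empty)
after full input: {}  (accept=1 not in)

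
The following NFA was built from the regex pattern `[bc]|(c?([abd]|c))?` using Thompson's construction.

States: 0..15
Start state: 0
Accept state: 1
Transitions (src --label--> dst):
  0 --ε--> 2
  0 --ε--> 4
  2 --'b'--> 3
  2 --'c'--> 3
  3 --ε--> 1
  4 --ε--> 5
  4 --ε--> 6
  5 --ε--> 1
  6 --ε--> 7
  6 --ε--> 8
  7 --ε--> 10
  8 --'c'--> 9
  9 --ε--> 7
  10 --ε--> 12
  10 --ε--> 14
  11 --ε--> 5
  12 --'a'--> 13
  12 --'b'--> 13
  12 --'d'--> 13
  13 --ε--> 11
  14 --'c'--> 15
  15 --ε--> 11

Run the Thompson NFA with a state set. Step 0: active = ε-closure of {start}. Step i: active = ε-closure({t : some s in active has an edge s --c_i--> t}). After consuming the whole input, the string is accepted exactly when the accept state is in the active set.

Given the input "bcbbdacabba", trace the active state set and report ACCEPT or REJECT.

start: ε-closure({0}) = {0,1,2,4,5,6,7,8,10,12,14}
'b' @ 1: {1,3,5,11,13}  (accept∈set)
'c' @ 2: {}  — state set empty
rest 'bbdacabba' ignored (set empty)
end set {} — state 1 not in

Answer: REJECT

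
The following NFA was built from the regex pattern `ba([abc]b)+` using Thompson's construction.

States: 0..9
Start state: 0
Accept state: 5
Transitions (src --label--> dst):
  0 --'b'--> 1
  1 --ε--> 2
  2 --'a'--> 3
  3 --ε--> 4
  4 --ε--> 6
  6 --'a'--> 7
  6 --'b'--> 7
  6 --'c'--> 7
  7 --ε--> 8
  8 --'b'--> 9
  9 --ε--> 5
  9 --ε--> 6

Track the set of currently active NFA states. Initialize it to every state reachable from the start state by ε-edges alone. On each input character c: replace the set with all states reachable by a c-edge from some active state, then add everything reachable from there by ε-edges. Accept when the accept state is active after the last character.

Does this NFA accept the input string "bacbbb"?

initial (ε-close {0}): {0}
'b' @ 1: {1,2}
'a' @ 2: {3,4,6}
'c' @ 3: {7,8}
'b' @ 4: {5,6,9}  (accept∈set)
'b' @ 5: {7,8}
'b' @ 6: {5,6,9}  (accept∈set)
end set {5,6,9} — state 5 in

Answer: ACCEPT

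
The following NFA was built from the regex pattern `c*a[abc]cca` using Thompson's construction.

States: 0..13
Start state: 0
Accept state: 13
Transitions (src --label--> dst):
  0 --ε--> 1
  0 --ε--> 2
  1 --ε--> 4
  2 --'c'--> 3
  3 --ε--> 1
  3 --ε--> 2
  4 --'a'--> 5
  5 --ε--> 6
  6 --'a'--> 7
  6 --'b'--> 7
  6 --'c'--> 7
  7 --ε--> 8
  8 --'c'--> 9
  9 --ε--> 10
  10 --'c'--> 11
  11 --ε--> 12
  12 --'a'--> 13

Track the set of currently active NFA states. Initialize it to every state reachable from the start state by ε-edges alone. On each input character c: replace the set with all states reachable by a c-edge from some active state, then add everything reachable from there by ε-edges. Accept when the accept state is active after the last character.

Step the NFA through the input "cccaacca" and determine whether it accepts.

Answer: ACCEPT

Steps:
initial (ε-close {0}): {0,1,2,4}
'c' @ 1: {1,2,3,4}
'c' @ 2: {1,2,3,4}
'c' @ 3: {1,2,3,4}
'a' @ 4: {5,6}
'a' @ 5: {7,8}
'c' @ 6: {9,10}
'c' @ 7: {11,12}
'a' @ 8: {13}  (accept∈set)
end set {13} — state 13 in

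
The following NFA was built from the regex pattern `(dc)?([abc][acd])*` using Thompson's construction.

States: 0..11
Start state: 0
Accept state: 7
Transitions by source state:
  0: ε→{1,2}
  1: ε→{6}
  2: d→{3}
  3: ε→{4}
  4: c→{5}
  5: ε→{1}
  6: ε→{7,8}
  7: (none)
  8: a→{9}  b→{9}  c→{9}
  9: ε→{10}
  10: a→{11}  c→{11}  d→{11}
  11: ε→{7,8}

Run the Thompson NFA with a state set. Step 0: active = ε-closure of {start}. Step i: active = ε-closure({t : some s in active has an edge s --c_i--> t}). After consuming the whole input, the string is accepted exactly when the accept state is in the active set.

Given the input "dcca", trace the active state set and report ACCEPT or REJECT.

S₀ = ε-closure({0}) = {0,1,2,6,7,8}
'd' @ 1: {3,4}
'c' @ 2: {1,5,6,7,8}  [accepting]
'c' @ 3: {9,10}
'a' @ 4: {7,8,11}  [accepting]
after full input: {7,8,11}  (accept=7 in)

Answer: ACCEPT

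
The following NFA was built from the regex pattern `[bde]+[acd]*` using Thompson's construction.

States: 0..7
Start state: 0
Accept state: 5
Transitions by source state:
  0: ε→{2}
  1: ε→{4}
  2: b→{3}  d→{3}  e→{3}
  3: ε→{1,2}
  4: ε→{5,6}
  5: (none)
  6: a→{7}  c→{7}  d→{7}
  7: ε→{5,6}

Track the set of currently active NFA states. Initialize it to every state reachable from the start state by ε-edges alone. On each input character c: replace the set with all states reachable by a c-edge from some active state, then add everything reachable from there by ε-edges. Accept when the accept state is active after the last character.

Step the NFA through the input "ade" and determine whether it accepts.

Answer: REJECT

Trace:
initial (ε-close {0}): {0,2}
'a' @ 1: {}  — state set empty
rest 'de' ignored (set empty)
final: {}; accept 5 not in set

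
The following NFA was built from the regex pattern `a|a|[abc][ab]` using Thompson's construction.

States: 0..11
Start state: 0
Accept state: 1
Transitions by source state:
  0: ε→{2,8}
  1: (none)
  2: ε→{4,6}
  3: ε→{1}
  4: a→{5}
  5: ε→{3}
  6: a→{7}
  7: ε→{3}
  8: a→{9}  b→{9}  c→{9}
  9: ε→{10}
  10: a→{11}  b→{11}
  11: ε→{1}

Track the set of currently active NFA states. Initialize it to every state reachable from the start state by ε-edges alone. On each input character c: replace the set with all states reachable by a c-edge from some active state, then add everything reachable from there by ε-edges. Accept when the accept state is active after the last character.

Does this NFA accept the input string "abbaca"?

S₀ = ε-closure({0}) = {0,2,4,6,8}
'a' @ 1: {1,3,5,7,9,10}  ✓accept
'b' @ 2: {1,11}  ✓accept
'b' @ 3: {}  — dead — no transitions
rest 'aca' ignored (set empty)
end set {} — state 1 not in

Answer: REJECT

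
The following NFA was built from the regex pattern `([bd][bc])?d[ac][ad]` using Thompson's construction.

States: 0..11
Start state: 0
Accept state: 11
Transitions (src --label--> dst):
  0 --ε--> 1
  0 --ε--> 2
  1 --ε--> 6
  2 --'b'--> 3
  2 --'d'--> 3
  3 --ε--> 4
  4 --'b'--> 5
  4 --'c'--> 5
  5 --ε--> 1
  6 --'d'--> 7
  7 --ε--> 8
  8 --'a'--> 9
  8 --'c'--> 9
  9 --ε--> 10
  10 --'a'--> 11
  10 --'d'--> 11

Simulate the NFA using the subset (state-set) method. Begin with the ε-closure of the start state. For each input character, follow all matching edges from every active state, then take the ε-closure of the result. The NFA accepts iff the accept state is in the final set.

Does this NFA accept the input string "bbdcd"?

Answer: ACCEPT

Trace:
start: ε-closure({0}) = {0,1,2,6}
'b' @ 1: {3,4}
'b' @ 2: {1,5,6}
'd' @ 3: {7,8}
'c' @ 4: {9,10}
'd' @ 5: {11}  ✓accept
final: {11}; accept 11 in set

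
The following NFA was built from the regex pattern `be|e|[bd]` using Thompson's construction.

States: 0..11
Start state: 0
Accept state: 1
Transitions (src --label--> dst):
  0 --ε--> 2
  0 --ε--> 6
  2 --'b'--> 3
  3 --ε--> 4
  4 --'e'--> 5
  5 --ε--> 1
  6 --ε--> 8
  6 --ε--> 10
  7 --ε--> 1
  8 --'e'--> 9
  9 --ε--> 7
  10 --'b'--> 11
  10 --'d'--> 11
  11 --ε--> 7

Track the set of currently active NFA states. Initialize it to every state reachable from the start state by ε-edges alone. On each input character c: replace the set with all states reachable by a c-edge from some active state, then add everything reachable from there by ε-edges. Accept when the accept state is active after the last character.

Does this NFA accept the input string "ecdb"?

start: ε-closure({0}) = {0,2,6,8,10}
'e' @ 1: {1,7,9}  [accepting]
'c' @ 2: {}  — state set empty
rest 'db' ignored (set empty)
final: {}; accept 1 not in set

Answer: REJECT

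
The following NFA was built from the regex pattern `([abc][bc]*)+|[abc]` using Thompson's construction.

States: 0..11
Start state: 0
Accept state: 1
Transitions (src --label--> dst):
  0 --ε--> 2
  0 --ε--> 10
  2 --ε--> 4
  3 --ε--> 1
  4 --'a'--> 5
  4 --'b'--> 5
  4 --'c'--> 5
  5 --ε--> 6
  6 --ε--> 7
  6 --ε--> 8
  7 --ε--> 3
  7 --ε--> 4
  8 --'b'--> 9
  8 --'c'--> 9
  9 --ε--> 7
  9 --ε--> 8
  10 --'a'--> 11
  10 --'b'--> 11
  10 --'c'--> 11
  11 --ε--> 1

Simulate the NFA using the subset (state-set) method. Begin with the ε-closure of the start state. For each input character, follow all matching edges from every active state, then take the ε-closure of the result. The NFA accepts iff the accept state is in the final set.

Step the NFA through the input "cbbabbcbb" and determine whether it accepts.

start: ε-closure({0}) = {0,2,4,10}
'c' @ 1: {1,3,4,5,6,7,8,11}  [accepting]
'b' @ 2: {1,3,4,5,6,7,8,9}  [accepting]
'b' @ 3: {1,3,4,5,6,7,8,9}  [accepting]
'a' @ 4: {1,3,4,5,6,7,8}  [accepting]
'b' @ 5: {1,3,4,5,6,7,8,9}  [accepting]
'b' @ 6: {1,3,4,5,6,7,8,9}  [accepting]
'c' @ 7: {1,3,4,5,6,7,8,9}  [accepting]
'b' @ 8: {1,3,4,5,6,7,8,9}  [accepting]
'b' @ 9: {1,3,4,5,6,7,8,9}  [accepting]
final: {1,3,4,5,6,7,8,9}; accept 1 in set

Answer: ACCEPT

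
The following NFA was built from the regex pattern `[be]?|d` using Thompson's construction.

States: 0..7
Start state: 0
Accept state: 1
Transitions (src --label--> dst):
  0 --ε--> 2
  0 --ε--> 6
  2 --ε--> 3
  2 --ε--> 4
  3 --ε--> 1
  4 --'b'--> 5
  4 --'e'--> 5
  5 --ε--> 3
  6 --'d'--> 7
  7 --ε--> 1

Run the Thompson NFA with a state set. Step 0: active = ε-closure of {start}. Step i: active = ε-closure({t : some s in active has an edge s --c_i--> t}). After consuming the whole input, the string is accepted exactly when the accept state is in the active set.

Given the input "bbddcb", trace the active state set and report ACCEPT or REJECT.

start: ε-closure({0}) = {0,1,2,3,4,6}
'b' @ 1: {1,3,5}  ✓accept
'b' @ 2: {}  — no active states
rest 'ddcb' ignored (set empty)
after full input: {}  (accept=1 not in)

Answer: REJECT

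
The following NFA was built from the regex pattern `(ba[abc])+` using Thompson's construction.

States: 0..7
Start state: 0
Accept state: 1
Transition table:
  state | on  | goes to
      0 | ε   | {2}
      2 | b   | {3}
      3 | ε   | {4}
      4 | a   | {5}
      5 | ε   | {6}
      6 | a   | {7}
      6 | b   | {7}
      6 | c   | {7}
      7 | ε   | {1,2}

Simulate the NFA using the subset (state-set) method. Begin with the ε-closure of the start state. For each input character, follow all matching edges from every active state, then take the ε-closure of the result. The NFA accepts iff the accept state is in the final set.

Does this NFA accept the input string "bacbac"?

Answer: ACCEPT

Trace:
start: ε-closure({0}) = {0,2}
'b' @ 1: {3,4}
'a' @ 2: {5,6}
'c' @ 3: {1,2,7}  [accepting]
'b' @ 4: {3,4}
'a' @ 5: {5,6}
'c' @ 6: {1,2,7}  [accepting]
after full input: {1,2,7}  (accept=1 in)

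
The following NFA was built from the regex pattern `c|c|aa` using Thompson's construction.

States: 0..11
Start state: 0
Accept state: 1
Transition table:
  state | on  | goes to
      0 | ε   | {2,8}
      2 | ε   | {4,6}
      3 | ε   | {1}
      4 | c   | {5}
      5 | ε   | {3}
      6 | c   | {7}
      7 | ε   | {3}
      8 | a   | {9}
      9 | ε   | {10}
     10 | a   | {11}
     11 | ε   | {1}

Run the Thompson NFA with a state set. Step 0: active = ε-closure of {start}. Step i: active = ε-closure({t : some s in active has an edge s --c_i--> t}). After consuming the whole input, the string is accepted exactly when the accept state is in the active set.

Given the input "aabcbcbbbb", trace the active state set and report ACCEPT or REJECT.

initial (ε-close {0}): {0,2,4,6,8}
'a' @ 1: {9,10}
'a' @ 2: {1,11}  [accepting]
'b' @ 3: {}  — no active states
rest 'cbcbbbb' ignored (set empty)
end set {} — state 1 not in

Answer: REJECT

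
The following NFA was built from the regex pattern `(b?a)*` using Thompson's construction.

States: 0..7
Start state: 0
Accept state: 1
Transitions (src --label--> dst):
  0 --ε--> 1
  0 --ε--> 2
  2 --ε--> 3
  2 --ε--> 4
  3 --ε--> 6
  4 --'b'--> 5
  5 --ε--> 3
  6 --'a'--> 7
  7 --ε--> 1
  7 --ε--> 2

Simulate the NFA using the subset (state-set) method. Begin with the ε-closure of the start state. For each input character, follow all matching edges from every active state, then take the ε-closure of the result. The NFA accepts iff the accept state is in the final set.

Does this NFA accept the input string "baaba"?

Answer: ACCEPT

Steps:
S₀ = ε-closure({0}) = {0,1,2,3,4,6}
'b' @ 1: {3,5,6}
'a' @ 2: {1,2,3,4,6,7}  [accepting]
'a' @ 3: {1,2,3,4,6,7}  [accepting]
'b' @ 4: {3,5,6}
'a' @ 5: {1,2,3,4,6,7}  [accepting]
end set {1,2,3,4,6,7} — state 1 in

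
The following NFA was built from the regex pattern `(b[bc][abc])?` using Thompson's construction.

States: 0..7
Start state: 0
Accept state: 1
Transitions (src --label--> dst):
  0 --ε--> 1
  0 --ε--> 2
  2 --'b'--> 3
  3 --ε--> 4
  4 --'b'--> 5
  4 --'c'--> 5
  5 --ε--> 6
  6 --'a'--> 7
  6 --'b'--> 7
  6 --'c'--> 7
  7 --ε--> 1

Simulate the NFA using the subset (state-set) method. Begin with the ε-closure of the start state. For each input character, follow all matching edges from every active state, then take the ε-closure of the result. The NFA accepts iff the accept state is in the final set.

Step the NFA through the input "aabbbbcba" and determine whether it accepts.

initial (ε-close {0}): {0,1,2}
'a' @ 1: {}  — state set empty
rest 'abbbbcba' ignored (set empty)
final: {}; accept 1 not in set

Answer: REJECT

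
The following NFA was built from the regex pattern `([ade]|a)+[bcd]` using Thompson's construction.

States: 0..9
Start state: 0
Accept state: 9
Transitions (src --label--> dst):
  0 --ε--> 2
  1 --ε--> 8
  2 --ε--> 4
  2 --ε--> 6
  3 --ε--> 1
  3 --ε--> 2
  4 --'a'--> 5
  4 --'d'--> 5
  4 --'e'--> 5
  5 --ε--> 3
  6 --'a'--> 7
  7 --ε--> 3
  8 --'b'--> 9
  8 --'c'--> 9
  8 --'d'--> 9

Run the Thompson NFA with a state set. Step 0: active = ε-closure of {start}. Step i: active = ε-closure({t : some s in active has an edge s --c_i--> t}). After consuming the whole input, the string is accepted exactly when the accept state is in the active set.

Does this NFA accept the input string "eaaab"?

Answer: ACCEPT

Steps:
initial (ε-close {0}): {0,2,4,6}
'e' @ 1: {1,2,3,4,5,6,8}
'a' @ 2: {1,2,3,4,5,6,7,8}
'a' @ 3: {1,2,3,4,5,6,7,8}
'a' @ 4: {1,2,3,4,5,6,7,8}
'b' @ 5: {9}  ✓accept
final: {9}; accept 9 in set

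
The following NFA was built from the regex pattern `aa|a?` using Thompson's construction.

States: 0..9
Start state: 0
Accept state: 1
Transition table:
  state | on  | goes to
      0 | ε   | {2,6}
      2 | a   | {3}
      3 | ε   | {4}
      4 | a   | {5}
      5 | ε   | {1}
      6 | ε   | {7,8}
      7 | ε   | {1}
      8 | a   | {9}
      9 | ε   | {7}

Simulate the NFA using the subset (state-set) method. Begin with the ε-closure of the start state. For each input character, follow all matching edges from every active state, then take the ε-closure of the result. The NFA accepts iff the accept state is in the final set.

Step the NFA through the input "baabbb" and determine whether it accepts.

start: ε-closure({0}) = {0,1,2,6,7,8}
'b' @ 1: {}  — no active states
rest 'aabbb' ignored (set empty)
after full input: {}  (accept=1 not in)

Answer: REJECT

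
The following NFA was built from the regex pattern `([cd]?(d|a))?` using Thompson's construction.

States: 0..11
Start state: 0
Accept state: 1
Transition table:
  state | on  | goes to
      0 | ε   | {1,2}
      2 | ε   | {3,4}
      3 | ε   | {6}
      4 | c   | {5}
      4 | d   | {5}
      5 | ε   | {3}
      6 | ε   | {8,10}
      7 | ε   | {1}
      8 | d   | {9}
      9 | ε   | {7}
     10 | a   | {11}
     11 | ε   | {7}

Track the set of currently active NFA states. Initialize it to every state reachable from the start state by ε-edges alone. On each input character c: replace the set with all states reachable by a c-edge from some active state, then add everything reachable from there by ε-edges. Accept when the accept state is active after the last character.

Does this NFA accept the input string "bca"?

S₀ = ε-closure({0}) = {0,1,2,3,4,6,8,10}
'b' @ 1: {}  — no active states
rest 'ca' ignored (set empty)
final: {}; accept 1 not in set

Answer: REJECT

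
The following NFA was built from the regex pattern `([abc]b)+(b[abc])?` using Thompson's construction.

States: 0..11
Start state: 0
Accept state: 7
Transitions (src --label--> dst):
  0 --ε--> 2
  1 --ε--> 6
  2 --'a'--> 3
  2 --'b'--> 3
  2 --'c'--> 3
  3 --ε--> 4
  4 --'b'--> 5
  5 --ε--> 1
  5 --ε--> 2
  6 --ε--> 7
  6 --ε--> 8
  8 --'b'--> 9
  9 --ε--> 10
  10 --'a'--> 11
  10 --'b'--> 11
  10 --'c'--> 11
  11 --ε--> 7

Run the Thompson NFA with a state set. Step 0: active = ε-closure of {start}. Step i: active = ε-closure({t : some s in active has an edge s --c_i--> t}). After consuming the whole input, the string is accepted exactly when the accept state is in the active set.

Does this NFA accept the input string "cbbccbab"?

Answer: REJECT

Steps:
initial (ε-close {0}): {0,2}
'c' @ 1: {3,4}
'b' @ 2: {1,2,5,6,7,8}  [accepting]
'b' @ 3: {3,4,9,10}
'c' @ 4: {7,11}  [accepting]
'c' @ 5: {}  — dead — no transitions
rest 'bab' ignored (set empty)
end set {} — state 7 not in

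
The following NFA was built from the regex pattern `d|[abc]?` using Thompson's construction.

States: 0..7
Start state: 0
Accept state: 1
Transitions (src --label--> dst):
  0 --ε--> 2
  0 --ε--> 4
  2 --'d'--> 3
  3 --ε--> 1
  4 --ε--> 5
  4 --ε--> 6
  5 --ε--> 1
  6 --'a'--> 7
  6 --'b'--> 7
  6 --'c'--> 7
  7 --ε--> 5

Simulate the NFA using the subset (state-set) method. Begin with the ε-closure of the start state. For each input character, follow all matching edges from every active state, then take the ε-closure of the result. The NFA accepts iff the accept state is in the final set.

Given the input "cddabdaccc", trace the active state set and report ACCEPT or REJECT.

start: ε-closure({0}) = {0,1,2,4,5,6}
'c' @ 1: {1,5,7}  (accept∈set)
'd' @ 2: {}  — state set empty
rest 'dabdaccc' ignored (set empty)
final: {}; accept 1 not in set

Answer: REJECT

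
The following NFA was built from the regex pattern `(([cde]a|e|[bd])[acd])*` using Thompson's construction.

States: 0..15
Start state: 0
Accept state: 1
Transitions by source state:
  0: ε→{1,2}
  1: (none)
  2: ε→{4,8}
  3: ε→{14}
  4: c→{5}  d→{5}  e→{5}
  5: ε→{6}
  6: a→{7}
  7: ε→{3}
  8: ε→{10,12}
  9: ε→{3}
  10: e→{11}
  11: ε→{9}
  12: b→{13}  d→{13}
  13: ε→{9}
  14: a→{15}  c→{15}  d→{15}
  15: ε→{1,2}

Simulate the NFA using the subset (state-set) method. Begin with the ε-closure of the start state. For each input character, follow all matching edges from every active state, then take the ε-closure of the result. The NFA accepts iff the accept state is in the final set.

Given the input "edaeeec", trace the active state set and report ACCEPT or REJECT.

Answer: REJECT

Steps:
S₀ = ε-closure({0}) = {0,1,2,4,8,10,12}
'e' @ 1: {3,5,6,9,11,14}
'd' @ 2: {1,2,4,8,10,12,15}  [accepting]
'a' @ 3: {}  — state set empty
rest 'eeec' ignored (set empty)
end set {} — state 1 not in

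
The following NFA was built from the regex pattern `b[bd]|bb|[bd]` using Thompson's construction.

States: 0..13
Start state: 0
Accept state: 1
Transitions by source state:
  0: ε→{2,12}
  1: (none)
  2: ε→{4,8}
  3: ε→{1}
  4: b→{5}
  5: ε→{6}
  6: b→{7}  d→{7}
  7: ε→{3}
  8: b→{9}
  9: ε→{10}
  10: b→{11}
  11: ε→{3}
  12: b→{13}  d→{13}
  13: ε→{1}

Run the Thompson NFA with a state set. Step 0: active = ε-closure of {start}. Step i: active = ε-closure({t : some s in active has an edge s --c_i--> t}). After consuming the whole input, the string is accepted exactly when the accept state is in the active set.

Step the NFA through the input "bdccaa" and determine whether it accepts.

start: ε-closure({0}) = {0,2,4,8,12}
'b' @ 1: {1,5,6,9,10,13}  [accepting]
'd' @ 2: {1,3,7}  [accepting]
'c' @ 3: {}  — dead — no transitions
rest 'caa' ignored (set empty)
final: {}; accept 1 not in set

Answer: REJECT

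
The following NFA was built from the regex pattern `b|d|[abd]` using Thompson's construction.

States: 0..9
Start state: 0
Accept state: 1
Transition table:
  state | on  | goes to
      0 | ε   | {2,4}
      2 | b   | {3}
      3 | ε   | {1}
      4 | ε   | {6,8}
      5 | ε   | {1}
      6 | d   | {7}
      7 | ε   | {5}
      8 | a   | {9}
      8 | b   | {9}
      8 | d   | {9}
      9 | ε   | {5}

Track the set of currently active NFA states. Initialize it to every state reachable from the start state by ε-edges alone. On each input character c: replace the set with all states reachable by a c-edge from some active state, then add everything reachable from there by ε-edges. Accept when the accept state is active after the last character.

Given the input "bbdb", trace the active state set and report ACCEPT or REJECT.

start: ε-closure({0}) = {0,2,4,6,8}
'b' @ 1: {1,3,5,9}  [accepting]
'b' @ 2: {}  — dead — no transitions
rest 'db' ignored (set empty)
end set {} — state 1 not in

Answer: REJECT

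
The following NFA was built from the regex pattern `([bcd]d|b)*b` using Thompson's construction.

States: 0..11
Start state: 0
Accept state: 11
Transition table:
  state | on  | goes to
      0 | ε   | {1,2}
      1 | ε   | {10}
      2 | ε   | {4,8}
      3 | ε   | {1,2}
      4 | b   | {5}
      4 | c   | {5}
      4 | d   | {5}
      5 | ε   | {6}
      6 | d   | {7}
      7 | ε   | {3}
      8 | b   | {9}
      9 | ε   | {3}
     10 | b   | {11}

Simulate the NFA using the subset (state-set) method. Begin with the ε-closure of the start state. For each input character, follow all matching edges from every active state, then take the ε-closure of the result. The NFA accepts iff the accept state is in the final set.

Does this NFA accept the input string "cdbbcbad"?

Answer: REJECT

Derivation:
start: ε-closure({0}) = {0,1,2,4,8,10}
'c' @ 1: {5,6}
'd' @ 2: {1,2,3,4,7,8,10}
'b' @ 3: {1,2,3,4,5,6,8,9,10,11}  (accept∈set)
'b' @ 4: {1,2,3,4,5,6,8,9,10,11}  (accept∈set)
'c' @ 5: {5,6}
'b' @ 6: {}  — state set empty
rest 'ad' ignored (set empty)
final: {}; accept 11 not in set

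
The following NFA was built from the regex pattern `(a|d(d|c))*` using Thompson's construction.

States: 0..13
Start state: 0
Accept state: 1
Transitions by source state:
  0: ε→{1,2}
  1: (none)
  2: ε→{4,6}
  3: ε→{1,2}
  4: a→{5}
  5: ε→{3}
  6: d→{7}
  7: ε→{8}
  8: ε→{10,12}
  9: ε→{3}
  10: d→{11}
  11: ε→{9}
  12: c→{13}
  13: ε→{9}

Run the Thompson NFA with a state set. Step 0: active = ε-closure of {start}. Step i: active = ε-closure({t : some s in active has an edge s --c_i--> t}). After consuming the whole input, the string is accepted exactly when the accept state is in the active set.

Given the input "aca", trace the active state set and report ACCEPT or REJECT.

initial (ε-close {0}): {0,1,2,4,6}
'a' @ 1: {1,2,3,4,5,6}  (accept∈set)
'c' @ 2: {}  — dead — no transitions
rest 'a' ignored (set empty)
after full input: {}  (accept=1 not in)

Answer: REJECT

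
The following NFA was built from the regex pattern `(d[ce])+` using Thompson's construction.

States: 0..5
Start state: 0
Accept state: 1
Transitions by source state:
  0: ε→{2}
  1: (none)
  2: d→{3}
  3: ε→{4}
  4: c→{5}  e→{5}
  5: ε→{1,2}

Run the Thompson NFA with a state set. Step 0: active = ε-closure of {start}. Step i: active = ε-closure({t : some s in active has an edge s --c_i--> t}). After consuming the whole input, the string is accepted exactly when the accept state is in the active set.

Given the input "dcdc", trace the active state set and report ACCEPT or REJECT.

Answer: ACCEPT

Derivation:
start: ε-closure({0}) = {0,2}
'd' @ 1: {3,4}
'c' @ 2: {1,2,5}  (accept∈set)
'd' @ 3: {3,4}
'c' @ 4: {1,2,5}  (accept∈set)
end set {1,2,5} — state 1 in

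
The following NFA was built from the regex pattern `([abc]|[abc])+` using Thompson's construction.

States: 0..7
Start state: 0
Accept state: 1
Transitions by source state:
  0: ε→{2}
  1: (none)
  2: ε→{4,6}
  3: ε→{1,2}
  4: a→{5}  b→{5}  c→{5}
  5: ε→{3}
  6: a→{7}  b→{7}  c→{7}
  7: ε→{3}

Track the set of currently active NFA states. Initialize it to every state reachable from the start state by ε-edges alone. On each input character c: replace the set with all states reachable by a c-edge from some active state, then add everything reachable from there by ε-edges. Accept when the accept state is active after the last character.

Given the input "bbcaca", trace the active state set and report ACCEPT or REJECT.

Answer: ACCEPT

Derivation:
initial (ε-close {0}): {0,2,4,6}
'b' @ 1: {1,2,3,4,5,6,7}  [accepting]
'b' @ 2: {1,2,3,4,5,6,7}  [accepting]
'c' @ 3: {1,2,3,4,5,6,7}  [accepting]
'a' @ 4: {1,2,3,4,5,6,7}  [accepting]
'c' @ 5: {1,2,3,4,5,6,7}  [accepting]
'a' @ 6: {1,2,3,4,5,6,7}  [accepting]
end set {1,2,3,4,5,6,7} — state 1 in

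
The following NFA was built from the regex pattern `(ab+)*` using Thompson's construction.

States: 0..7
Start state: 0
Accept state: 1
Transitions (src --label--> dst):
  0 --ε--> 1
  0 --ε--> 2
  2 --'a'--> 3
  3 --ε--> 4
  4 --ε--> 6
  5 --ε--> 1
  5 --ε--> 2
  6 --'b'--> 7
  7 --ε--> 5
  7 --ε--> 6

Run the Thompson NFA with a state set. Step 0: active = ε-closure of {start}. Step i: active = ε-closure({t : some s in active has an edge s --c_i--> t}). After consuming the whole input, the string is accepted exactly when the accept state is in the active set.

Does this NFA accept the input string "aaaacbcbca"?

Answer: REJECT

Trace:
start: ε-closure({0}) = {0,1,2}
'a' @ 1: {3,4,6}
'a' @ 2: {}  — dead — no transitions
rest 'aacbcbca' ignored (set empty)
end set {} — state 1 not in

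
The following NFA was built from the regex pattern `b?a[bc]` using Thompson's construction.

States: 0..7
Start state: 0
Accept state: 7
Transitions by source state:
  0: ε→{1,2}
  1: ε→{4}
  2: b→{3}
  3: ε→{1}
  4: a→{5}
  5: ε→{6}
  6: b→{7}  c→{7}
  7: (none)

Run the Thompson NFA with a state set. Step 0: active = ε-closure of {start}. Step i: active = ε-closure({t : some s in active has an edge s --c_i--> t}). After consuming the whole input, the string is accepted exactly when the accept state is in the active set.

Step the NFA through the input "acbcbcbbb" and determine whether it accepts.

initial (ε-close {0}): {0,1,2,4}
'a' @ 1: {5,6}
'c' @ 2: {7}  ✓accept
'b' @ 3: {}  — dead — no transitions
rest 'cbcbbb' ignored (set empty)
after full input: {}  (accept=7 not in)

Answer: REJECT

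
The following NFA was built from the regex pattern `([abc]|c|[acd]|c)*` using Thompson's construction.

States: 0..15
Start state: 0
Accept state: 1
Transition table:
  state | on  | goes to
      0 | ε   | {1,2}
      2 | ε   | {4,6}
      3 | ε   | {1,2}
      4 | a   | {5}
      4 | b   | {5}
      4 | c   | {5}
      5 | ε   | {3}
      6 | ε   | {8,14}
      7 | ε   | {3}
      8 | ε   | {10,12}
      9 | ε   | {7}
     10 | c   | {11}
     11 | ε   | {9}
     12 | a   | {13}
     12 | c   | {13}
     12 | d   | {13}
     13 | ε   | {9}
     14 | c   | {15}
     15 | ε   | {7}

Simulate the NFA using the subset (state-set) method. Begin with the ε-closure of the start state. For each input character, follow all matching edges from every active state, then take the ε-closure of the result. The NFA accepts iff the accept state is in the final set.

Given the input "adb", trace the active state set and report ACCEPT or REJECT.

Answer: ACCEPT

Trace:
initial (ε-close {0}): {0,1,2,4,6,8,10,12,14}
'a' @ 1: {1,2,3,4,5,6,7,8,9,10,12,13,14}  [accepting]
'd' @ 2: {1,2,3,4,6,7,8,9,10,12,13,14}  [accepting]
'b' @ 3: {1,2,3,4,5,6,8,10,12,14}  [accepting]
end set {1,2,3,4,5,6,8,10,12,14} — state 1 in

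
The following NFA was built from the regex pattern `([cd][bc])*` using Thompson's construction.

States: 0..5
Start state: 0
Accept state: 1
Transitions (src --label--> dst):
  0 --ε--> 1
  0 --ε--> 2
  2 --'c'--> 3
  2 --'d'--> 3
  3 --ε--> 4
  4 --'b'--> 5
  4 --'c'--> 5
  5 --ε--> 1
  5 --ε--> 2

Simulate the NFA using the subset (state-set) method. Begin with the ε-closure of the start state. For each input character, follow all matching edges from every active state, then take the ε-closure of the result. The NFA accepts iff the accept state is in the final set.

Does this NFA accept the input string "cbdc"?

Answer: ACCEPT

Trace:
initial (ε-close {0}): {0,1,2}
'c' @ 1: {3,4}
'b' @ 2: {1,2,5}  ✓accept
'd' @ 3: {3,4}
'c' @ 4: {1,2,5}  ✓accept
end set {1,2,5} — state 1 in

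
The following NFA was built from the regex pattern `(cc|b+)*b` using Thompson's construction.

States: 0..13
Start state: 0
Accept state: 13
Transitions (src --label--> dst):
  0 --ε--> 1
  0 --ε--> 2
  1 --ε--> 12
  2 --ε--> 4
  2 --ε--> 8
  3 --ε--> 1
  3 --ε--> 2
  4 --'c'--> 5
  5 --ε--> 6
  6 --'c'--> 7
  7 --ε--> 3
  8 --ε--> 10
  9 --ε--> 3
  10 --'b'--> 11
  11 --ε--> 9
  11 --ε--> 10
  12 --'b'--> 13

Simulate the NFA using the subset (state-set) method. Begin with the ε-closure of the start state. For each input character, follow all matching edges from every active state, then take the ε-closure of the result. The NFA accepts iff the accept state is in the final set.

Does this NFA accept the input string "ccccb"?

S₀ = ε-closure({0}) = {0,1,2,4,8,10,12}
'c' @ 1: {5,6}
'c' @ 2: {1,2,3,4,7,8,10,12}
'c' @ 3: {5,6}
'c' @ 4: {1,2,3,4,7,8,10,12}
'b' @ 5: {1,2,3,4,8,9,10,11,12,13}  [accepting]
after full input: {1,2,3,4,8,9,10,11,12,13}  (accept=13 in)

Answer: ACCEPT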